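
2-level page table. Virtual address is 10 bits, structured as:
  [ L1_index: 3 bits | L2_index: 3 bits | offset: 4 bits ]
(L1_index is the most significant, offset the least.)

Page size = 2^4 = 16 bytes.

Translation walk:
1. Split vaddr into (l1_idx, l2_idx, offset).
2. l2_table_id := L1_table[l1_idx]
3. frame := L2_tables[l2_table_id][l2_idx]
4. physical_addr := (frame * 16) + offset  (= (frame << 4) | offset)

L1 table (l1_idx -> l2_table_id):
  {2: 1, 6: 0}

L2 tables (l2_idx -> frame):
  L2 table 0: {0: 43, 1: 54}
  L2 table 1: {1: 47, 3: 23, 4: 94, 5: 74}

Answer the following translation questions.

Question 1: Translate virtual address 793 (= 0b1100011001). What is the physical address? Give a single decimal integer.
Answer: 873

Derivation:
vaddr = 793 = 0b1100011001
Split: l1_idx=6, l2_idx=1, offset=9
L1[6] = 0
L2[0][1] = 54
paddr = 54 * 16 + 9 = 873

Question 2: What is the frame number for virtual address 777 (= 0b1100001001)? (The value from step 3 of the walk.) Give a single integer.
vaddr = 777: l1_idx=6, l2_idx=0
L1[6] = 0; L2[0][0] = 43

Answer: 43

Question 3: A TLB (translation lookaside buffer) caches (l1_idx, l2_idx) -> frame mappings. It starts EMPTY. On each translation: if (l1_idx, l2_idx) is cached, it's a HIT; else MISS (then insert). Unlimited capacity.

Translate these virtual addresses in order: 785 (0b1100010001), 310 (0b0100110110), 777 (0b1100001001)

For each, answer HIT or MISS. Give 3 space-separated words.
Answer: MISS MISS MISS

Derivation:
vaddr=785: (6,1) not in TLB -> MISS, insert
vaddr=310: (2,3) not in TLB -> MISS, insert
vaddr=777: (6,0) not in TLB -> MISS, insert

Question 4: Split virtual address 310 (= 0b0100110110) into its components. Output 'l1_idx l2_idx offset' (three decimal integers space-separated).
vaddr = 310 = 0b0100110110
  top 3 bits -> l1_idx = 2
  next 3 bits -> l2_idx = 3
  bottom 4 bits -> offset = 6

Answer: 2 3 6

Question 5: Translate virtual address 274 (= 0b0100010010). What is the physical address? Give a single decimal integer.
Answer: 754

Derivation:
vaddr = 274 = 0b0100010010
Split: l1_idx=2, l2_idx=1, offset=2
L1[2] = 1
L2[1][1] = 47
paddr = 47 * 16 + 2 = 754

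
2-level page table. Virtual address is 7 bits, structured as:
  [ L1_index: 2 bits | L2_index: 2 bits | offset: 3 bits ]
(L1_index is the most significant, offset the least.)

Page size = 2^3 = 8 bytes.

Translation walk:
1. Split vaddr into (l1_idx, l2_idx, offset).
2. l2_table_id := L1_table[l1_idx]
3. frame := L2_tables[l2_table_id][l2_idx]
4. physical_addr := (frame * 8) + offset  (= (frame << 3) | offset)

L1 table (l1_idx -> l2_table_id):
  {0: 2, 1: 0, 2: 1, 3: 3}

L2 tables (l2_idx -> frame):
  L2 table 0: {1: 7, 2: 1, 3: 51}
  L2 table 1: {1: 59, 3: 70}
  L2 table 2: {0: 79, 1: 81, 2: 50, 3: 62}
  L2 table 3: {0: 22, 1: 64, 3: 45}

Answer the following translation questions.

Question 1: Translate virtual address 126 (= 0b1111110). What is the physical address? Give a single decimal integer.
vaddr = 126 = 0b1111110
Split: l1_idx=3, l2_idx=3, offset=6
L1[3] = 3
L2[3][3] = 45
paddr = 45 * 8 + 6 = 366

Answer: 366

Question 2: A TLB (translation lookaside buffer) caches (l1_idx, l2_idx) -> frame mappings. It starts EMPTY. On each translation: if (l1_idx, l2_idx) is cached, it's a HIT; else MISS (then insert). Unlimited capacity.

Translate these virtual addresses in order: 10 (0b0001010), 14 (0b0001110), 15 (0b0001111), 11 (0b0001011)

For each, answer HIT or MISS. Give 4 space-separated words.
Answer: MISS HIT HIT HIT

Derivation:
vaddr=10: (0,1) not in TLB -> MISS, insert
vaddr=14: (0,1) in TLB -> HIT
vaddr=15: (0,1) in TLB -> HIT
vaddr=11: (0,1) in TLB -> HIT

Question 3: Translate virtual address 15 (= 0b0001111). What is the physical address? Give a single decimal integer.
vaddr = 15 = 0b0001111
Split: l1_idx=0, l2_idx=1, offset=7
L1[0] = 2
L2[2][1] = 81
paddr = 81 * 8 + 7 = 655

Answer: 655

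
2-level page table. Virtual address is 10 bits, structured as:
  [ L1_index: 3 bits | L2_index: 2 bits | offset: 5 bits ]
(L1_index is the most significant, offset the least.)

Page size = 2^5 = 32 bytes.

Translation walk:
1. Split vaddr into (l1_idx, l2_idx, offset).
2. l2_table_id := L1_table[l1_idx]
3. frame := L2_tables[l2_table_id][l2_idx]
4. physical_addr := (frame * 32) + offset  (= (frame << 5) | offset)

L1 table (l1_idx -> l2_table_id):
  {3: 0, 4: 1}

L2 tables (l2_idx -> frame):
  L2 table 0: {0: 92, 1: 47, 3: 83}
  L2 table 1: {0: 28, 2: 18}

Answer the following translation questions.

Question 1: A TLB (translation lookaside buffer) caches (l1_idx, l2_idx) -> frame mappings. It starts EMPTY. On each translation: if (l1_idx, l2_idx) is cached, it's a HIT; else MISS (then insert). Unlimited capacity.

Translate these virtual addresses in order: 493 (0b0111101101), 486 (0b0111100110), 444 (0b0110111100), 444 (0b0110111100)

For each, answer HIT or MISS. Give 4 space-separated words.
Answer: MISS HIT MISS HIT

Derivation:
vaddr=493: (3,3) not in TLB -> MISS, insert
vaddr=486: (3,3) in TLB -> HIT
vaddr=444: (3,1) not in TLB -> MISS, insert
vaddr=444: (3,1) in TLB -> HIT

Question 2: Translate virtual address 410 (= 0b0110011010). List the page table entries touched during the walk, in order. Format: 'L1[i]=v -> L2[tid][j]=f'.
vaddr = 410 = 0b0110011010
Split: l1_idx=3, l2_idx=0, offset=26

Answer: L1[3]=0 -> L2[0][0]=92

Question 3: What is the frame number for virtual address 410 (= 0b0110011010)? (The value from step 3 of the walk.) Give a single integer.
vaddr = 410: l1_idx=3, l2_idx=0
L1[3] = 0; L2[0][0] = 92

Answer: 92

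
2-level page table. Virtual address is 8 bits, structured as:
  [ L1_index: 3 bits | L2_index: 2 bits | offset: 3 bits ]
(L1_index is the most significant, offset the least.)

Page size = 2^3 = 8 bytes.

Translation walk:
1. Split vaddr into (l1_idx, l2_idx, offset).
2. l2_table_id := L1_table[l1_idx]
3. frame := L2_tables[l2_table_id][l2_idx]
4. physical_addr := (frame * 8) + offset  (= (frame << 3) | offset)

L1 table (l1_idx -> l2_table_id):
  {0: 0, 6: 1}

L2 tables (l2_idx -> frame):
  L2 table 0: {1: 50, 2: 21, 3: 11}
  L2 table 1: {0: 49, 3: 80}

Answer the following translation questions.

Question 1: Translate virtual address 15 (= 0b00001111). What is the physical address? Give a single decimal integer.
Answer: 407

Derivation:
vaddr = 15 = 0b00001111
Split: l1_idx=0, l2_idx=1, offset=7
L1[0] = 0
L2[0][1] = 50
paddr = 50 * 8 + 7 = 407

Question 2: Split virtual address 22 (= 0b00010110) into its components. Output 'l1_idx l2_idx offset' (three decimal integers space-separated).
Answer: 0 2 6

Derivation:
vaddr = 22 = 0b00010110
  top 3 bits -> l1_idx = 0
  next 2 bits -> l2_idx = 2
  bottom 3 bits -> offset = 6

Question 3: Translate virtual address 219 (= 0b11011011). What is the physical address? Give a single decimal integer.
vaddr = 219 = 0b11011011
Split: l1_idx=6, l2_idx=3, offset=3
L1[6] = 1
L2[1][3] = 80
paddr = 80 * 8 + 3 = 643

Answer: 643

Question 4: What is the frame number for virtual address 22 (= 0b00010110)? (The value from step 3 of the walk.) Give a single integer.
Answer: 21

Derivation:
vaddr = 22: l1_idx=0, l2_idx=2
L1[0] = 0; L2[0][2] = 21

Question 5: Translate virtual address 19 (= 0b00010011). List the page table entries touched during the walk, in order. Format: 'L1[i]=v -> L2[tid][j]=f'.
vaddr = 19 = 0b00010011
Split: l1_idx=0, l2_idx=2, offset=3

Answer: L1[0]=0 -> L2[0][2]=21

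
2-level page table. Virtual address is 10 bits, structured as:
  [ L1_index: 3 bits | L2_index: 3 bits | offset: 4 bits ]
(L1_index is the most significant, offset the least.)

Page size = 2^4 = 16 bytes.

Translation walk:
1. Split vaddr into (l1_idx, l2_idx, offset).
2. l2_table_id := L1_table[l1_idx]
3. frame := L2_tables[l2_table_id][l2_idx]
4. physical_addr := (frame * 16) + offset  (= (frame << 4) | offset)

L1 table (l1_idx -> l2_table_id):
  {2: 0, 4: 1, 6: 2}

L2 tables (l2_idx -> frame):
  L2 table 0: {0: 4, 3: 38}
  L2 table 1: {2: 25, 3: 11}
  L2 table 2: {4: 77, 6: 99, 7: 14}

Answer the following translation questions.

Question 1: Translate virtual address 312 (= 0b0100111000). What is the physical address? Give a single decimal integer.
Answer: 616

Derivation:
vaddr = 312 = 0b0100111000
Split: l1_idx=2, l2_idx=3, offset=8
L1[2] = 0
L2[0][3] = 38
paddr = 38 * 16 + 8 = 616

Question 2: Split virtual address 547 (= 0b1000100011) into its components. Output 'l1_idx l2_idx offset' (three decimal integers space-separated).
vaddr = 547 = 0b1000100011
  top 3 bits -> l1_idx = 4
  next 3 bits -> l2_idx = 2
  bottom 4 bits -> offset = 3

Answer: 4 2 3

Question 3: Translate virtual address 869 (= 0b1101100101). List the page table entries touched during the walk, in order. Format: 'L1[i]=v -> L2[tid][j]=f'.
vaddr = 869 = 0b1101100101
Split: l1_idx=6, l2_idx=6, offset=5

Answer: L1[6]=2 -> L2[2][6]=99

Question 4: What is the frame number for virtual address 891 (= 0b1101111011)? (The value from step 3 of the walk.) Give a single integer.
Answer: 14

Derivation:
vaddr = 891: l1_idx=6, l2_idx=7
L1[6] = 2; L2[2][7] = 14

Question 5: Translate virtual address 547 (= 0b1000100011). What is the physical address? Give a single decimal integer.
Answer: 403

Derivation:
vaddr = 547 = 0b1000100011
Split: l1_idx=4, l2_idx=2, offset=3
L1[4] = 1
L2[1][2] = 25
paddr = 25 * 16 + 3 = 403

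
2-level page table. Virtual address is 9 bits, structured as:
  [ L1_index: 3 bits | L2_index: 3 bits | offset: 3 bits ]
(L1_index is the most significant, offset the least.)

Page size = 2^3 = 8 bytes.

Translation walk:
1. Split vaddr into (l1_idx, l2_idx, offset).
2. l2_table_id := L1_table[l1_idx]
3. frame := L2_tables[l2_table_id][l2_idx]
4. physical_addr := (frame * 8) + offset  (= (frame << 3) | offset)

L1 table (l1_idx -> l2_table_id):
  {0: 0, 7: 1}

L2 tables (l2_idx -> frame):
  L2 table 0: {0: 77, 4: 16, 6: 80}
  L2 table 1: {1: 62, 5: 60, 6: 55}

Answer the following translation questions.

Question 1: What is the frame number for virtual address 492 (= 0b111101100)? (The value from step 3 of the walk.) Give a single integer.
vaddr = 492: l1_idx=7, l2_idx=5
L1[7] = 1; L2[1][5] = 60

Answer: 60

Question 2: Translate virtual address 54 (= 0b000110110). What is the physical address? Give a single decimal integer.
vaddr = 54 = 0b000110110
Split: l1_idx=0, l2_idx=6, offset=6
L1[0] = 0
L2[0][6] = 80
paddr = 80 * 8 + 6 = 646

Answer: 646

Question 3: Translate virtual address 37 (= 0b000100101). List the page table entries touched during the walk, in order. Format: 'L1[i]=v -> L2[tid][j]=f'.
vaddr = 37 = 0b000100101
Split: l1_idx=0, l2_idx=4, offset=5

Answer: L1[0]=0 -> L2[0][4]=16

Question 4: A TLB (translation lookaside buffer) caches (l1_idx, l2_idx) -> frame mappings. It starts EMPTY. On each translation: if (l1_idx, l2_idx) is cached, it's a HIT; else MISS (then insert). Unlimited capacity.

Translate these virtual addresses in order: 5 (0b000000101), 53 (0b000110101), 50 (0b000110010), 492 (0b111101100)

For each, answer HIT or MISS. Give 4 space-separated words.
vaddr=5: (0,0) not in TLB -> MISS, insert
vaddr=53: (0,6) not in TLB -> MISS, insert
vaddr=50: (0,6) in TLB -> HIT
vaddr=492: (7,5) not in TLB -> MISS, insert

Answer: MISS MISS HIT MISS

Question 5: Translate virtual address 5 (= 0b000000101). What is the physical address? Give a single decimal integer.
vaddr = 5 = 0b000000101
Split: l1_idx=0, l2_idx=0, offset=5
L1[0] = 0
L2[0][0] = 77
paddr = 77 * 8 + 5 = 621

Answer: 621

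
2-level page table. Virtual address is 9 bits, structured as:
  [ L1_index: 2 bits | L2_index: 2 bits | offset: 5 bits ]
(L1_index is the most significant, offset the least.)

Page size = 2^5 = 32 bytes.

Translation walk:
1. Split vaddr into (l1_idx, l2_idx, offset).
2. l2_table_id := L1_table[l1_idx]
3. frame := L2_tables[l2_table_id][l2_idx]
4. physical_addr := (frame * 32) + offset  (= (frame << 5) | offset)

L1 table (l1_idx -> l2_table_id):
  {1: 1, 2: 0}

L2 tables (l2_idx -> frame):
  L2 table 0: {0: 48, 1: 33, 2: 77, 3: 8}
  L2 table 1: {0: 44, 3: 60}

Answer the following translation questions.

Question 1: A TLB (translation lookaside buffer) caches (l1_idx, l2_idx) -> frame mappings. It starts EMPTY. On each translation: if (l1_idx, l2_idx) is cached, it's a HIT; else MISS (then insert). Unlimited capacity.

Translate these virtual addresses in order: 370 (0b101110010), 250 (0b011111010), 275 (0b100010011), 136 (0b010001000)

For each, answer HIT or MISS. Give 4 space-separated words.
Answer: MISS MISS MISS MISS

Derivation:
vaddr=370: (2,3) not in TLB -> MISS, insert
vaddr=250: (1,3) not in TLB -> MISS, insert
vaddr=275: (2,0) not in TLB -> MISS, insert
vaddr=136: (1,0) not in TLB -> MISS, insert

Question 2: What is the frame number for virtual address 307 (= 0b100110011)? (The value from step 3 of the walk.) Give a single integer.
vaddr = 307: l1_idx=2, l2_idx=1
L1[2] = 0; L2[0][1] = 33

Answer: 33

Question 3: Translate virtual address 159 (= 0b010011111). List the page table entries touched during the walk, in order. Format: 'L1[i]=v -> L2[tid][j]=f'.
vaddr = 159 = 0b010011111
Split: l1_idx=1, l2_idx=0, offset=31

Answer: L1[1]=1 -> L2[1][0]=44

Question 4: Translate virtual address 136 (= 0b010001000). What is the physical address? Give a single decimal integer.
Answer: 1416

Derivation:
vaddr = 136 = 0b010001000
Split: l1_idx=1, l2_idx=0, offset=8
L1[1] = 1
L2[1][0] = 44
paddr = 44 * 32 + 8 = 1416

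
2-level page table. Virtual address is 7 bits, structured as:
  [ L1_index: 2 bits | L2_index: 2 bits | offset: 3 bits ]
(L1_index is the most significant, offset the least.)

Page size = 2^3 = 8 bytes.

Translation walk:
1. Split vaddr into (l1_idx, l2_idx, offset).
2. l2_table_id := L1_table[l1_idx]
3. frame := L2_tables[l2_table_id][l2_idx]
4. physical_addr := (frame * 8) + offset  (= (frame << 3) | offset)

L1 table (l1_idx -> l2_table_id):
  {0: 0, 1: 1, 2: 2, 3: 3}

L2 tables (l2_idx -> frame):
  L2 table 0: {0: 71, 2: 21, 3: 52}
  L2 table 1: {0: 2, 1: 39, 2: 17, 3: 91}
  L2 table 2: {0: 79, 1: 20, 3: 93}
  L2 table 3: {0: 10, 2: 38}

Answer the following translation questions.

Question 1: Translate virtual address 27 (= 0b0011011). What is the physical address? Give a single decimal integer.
Answer: 419

Derivation:
vaddr = 27 = 0b0011011
Split: l1_idx=0, l2_idx=3, offset=3
L1[0] = 0
L2[0][3] = 52
paddr = 52 * 8 + 3 = 419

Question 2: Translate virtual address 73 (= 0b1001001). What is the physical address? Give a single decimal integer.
Answer: 161

Derivation:
vaddr = 73 = 0b1001001
Split: l1_idx=2, l2_idx=1, offset=1
L1[2] = 2
L2[2][1] = 20
paddr = 20 * 8 + 1 = 161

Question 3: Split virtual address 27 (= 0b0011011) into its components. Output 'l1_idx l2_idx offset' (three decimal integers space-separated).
Answer: 0 3 3

Derivation:
vaddr = 27 = 0b0011011
  top 2 bits -> l1_idx = 0
  next 2 bits -> l2_idx = 3
  bottom 3 bits -> offset = 3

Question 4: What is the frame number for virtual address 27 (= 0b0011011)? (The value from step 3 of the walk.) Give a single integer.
vaddr = 27: l1_idx=0, l2_idx=3
L1[0] = 0; L2[0][3] = 52

Answer: 52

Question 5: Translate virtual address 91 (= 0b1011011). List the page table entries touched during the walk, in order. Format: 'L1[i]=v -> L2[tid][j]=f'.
vaddr = 91 = 0b1011011
Split: l1_idx=2, l2_idx=3, offset=3

Answer: L1[2]=2 -> L2[2][3]=93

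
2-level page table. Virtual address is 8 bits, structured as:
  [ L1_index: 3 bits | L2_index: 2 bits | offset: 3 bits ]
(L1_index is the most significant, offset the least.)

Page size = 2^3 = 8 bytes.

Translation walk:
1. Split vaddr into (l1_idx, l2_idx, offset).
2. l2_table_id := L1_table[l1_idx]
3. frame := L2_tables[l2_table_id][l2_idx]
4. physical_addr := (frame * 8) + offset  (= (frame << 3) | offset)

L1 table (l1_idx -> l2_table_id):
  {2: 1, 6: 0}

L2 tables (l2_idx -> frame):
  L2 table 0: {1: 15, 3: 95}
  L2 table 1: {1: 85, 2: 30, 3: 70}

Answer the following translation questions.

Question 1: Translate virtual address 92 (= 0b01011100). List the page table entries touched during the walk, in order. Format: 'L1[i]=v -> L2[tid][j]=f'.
vaddr = 92 = 0b01011100
Split: l1_idx=2, l2_idx=3, offset=4

Answer: L1[2]=1 -> L2[1][3]=70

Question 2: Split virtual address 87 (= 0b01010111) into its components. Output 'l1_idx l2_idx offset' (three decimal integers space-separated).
Answer: 2 2 7

Derivation:
vaddr = 87 = 0b01010111
  top 3 bits -> l1_idx = 2
  next 2 bits -> l2_idx = 2
  bottom 3 bits -> offset = 7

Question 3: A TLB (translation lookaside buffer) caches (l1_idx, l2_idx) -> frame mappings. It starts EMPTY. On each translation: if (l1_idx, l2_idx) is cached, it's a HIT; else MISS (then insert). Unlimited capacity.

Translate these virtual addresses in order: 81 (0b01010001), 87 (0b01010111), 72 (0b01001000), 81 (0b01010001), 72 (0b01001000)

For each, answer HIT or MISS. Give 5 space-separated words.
vaddr=81: (2,2) not in TLB -> MISS, insert
vaddr=87: (2,2) in TLB -> HIT
vaddr=72: (2,1) not in TLB -> MISS, insert
vaddr=81: (2,2) in TLB -> HIT
vaddr=72: (2,1) in TLB -> HIT

Answer: MISS HIT MISS HIT HIT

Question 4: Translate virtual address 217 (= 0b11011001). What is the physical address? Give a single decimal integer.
vaddr = 217 = 0b11011001
Split: l1_idx=6, l2_idx=3, offset=1
L1[6] = 0
L2[0][3] = 95
paddr = 95 * 8 + 1 = 761

Answer: 761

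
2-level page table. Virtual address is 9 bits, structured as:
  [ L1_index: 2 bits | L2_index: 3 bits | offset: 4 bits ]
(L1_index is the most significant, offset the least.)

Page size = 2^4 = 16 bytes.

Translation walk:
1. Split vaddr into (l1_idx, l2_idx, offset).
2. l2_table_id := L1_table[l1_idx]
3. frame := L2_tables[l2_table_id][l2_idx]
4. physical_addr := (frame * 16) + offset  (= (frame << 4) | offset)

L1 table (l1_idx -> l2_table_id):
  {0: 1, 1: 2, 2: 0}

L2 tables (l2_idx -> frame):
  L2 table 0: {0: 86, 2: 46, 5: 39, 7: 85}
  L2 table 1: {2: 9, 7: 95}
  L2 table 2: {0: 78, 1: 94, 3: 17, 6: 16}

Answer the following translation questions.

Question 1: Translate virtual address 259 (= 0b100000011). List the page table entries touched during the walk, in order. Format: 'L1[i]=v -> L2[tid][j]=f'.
Answer: L1[2]=0 -> L2[0][0]=86

Derivation:
vaddr = 259 = 0b100000011
Split: l1_idx=2, l2_idx=0, offset=3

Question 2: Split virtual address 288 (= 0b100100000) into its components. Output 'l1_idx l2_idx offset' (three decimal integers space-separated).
Answer: 2 2 0

Derivation:
vaddr = 288 = 0b100100000
  top 2 bits -> l1_idx = 2
  next 3 bits -> l2_idx = 2
  bottom 4 bits -> offset = 0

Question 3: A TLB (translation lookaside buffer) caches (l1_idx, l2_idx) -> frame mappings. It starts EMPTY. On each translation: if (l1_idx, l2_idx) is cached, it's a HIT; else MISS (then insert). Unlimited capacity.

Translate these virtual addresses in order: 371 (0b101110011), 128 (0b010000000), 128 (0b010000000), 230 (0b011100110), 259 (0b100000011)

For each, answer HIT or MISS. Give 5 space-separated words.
vaddr=371: (2,7) not in TLB -> MISS, insert
vaddr=128: (1,0) not in TLB -> MISS, insert
vaddr=128: (1,0) in TLB -> HIT
vaddr=230: (1,6) not in TLB -> MISS, insert
vaddr=259: (2,0) not in TLB -> MISS, insert

Answer: MISS MISS HIT MISS MISS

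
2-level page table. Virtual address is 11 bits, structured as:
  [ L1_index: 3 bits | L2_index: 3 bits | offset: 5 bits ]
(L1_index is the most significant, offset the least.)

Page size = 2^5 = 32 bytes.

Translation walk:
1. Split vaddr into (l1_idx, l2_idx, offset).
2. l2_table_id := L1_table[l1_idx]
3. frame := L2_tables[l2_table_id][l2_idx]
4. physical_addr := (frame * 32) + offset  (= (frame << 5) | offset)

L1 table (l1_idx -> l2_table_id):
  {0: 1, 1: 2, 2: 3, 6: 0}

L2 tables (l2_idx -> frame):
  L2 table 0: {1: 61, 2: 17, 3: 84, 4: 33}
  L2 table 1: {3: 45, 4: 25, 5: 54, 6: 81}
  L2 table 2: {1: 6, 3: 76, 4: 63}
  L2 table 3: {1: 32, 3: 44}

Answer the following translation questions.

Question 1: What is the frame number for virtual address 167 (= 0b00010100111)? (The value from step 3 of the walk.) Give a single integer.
vaddr = 167: l1_idx=0, l2_idx=5
L1[0] = 1; L2[1][5] = 54

Answer: 54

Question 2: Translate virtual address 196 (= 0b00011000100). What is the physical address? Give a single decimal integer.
vaddr = 196 = 0b00011000100
Split: l1_idx=0, l2_idx=6, offset=4
L1[0] = 1
L2[1][6] = 81
paddr = 81 * 32 + 4 = 2596

Answer: 2596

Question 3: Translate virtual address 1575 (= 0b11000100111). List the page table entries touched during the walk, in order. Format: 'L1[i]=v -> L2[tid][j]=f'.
Answer: L1[6]=0 -> L2[0][1]=61

Derivation:
vaddr = 1575 = 0b11000100111
Split: l1_idx=6, l2_idx=1, offset=7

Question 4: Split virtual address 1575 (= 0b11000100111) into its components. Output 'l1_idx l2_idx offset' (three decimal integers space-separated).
Answer: 6 1 7

Derivation:
vaddr = 1575 = 0b11000100111
  top 3 bits -> l1_idx = 6
  next 3 bits -> l2_idx = 1
  bottom 5 bits -> offset = 7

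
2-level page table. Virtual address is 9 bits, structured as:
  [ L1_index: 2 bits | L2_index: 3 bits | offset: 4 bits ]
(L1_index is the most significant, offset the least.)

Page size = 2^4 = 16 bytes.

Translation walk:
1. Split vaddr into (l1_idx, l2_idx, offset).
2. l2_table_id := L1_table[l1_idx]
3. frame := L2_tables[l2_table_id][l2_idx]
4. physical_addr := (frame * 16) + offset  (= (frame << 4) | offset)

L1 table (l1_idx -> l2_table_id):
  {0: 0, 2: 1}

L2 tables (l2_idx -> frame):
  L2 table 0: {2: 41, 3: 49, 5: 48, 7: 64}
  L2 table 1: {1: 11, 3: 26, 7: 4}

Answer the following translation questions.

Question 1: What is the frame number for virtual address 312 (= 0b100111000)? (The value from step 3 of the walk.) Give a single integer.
Answer: 26

Derivation:
vaddr = 312: l1_idx=2, l2_idx=3
L1[2] = 1; L2[1][3] = 26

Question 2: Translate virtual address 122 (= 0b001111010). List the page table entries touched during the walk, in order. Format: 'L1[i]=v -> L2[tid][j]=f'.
vaddr = 122 = 0b001111010
Split: l1_idx=0, l2_idx=7, offset=10

Answer: L1[0]=0 -> L2[0][7]=64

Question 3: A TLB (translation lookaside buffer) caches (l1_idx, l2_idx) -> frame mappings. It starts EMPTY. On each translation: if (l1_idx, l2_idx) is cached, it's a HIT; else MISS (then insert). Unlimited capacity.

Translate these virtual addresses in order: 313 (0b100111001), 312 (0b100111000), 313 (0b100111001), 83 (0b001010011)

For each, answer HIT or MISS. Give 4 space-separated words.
vaddr=313: (2,3) not in TLB -> MISS, insert
vaddr=312: (2,3) in TLB -> HIT
vaddr=313: (2,3) in TLB -> HIT
vaddr=83: (0,5) not in TLB -> MISS, insert

Answer: MISS HIT HIT MISS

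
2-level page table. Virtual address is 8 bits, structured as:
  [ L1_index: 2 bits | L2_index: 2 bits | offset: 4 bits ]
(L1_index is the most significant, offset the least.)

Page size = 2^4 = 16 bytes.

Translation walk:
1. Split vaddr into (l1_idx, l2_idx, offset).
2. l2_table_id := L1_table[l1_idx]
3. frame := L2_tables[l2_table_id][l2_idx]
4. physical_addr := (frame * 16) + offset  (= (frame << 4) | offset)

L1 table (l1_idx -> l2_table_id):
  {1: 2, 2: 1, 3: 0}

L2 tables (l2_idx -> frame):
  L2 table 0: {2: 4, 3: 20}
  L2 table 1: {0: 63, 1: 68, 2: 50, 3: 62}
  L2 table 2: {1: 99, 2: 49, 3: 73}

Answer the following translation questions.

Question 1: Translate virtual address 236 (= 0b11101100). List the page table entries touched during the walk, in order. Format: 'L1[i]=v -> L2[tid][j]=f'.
Answer: L1[3]=0 -> L2[0][2]=4

Derivation:
vaddr = 236 = 0b11101100
Split: l1_idx=3, l2_idx=2, offset=12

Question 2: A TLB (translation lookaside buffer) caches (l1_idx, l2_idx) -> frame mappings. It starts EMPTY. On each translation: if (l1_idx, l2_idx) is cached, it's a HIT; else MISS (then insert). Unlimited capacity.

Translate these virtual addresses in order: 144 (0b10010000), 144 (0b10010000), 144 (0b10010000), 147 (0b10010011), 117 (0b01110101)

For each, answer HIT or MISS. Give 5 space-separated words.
Answer: MISS HIT HIT HIT MISS

Derivation:
vaddr=144: (2,1) not in TLB -> MISS, insert
vaddr=144: (2,1) in TLB -> HIT
vaddr=144: (2,1) in TLB -> HIT
vaddr=147: (2,1) in TLB -> HIT
vaddr=117: (1,3) not in TLB -> MISS, insert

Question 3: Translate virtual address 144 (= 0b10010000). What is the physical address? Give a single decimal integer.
vaddr = 144 = 0b10010000
Split: l1_idx=2, l2_idx=1, offset=0
L1[2] = 1
L2[1][1] = 68
paddr = 68 * 16 + 0 = 1088

Answer: 1088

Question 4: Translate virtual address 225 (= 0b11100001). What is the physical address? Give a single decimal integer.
vaddr = 225 = 0b11100001
Split: l1_idx=3, l2_idx=2, offset=1
L1[3] = 0
L2[0][2] = 4
paddr = 4 * 16 + 1 = 65

Answer: 65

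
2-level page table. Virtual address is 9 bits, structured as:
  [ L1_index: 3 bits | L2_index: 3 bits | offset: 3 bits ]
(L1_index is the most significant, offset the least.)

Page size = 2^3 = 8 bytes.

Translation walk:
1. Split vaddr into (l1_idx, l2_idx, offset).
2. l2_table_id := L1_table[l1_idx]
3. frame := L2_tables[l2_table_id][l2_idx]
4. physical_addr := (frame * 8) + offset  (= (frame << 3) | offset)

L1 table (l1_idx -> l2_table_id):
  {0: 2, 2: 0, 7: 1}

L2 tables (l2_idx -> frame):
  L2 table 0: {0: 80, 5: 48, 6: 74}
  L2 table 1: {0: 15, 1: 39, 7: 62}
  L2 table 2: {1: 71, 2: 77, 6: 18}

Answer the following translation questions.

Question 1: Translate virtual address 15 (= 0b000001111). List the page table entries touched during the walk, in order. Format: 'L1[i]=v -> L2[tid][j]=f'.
Answer: L1[0]=2 -> L2[2][1]=71

Derivation:
vaddr = 15 = 0b000001111
Split: l1_idx=0, l2_idx=1, offset=7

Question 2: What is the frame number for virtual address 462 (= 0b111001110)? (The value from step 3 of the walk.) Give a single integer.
vaddr = 462: l1_idx=7, l2_idx=1
L1[7] = 1; L2[1][1] = 39

Answer: 39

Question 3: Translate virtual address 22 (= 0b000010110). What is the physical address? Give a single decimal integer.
Answer: 622

Derivation:
vaddr = 22 = 0b000010110
Split: l1_idx=0, l2_idx=2, offset=6
L1[0] = 2
L2[2][2] = 77
paddr = 77 * 8 + 6 = 622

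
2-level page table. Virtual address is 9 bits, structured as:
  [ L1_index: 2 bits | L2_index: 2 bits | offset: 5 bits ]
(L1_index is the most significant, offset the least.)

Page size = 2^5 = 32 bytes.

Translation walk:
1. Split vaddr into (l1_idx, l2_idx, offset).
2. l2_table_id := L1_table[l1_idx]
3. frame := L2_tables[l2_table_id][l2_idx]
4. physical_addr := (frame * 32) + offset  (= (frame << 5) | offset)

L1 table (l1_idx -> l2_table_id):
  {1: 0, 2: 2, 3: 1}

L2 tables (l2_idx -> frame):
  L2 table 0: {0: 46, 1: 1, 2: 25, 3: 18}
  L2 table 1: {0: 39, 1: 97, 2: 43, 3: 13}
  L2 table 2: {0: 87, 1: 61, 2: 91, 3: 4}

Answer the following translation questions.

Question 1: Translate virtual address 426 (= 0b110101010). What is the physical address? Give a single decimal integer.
vaddr = 426 = 0b110101010
Split: l1_idx=3, l2_idx=1, offset=10
L1[3] = 1
L2[1][1] = 97
paddr = 97 * 32 + 10 = 3114

Answer: 3114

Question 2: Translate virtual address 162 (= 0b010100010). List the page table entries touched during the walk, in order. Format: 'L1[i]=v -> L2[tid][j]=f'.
Answer: L1[1]=0 -> L2[0][1]=1

Derivation:
vaddr = 162 = 0b010100010
Split: l1_idx=1, l2_idx=1, offset=2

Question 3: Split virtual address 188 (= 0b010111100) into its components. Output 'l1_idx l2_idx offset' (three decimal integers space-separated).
Answer: 1 1 28

Derivation:
vaddr = 188 = 0b010111100
  top 2 bits -> l1_idx = 1
  next 2 bits -> l2_idx = 1
  bottom 5 bits -> offset = 28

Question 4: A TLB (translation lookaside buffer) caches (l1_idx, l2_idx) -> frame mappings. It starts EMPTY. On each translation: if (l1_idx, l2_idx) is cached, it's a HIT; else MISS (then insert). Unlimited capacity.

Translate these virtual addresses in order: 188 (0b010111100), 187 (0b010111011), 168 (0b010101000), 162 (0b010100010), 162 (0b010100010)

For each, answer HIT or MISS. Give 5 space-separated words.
vaddr=188: (1,1) not in TLB -> MISS, insert
vaddr=187: (1,1) in TLB -> HIT
vaddr=168: (1,1) in TLB -> HIT
vaddr=162: (1,1) in TLB -> HIT
vaddr=162: (1,1) in TLB -> HIT

Answer: MISS HIT HIT HIT HIT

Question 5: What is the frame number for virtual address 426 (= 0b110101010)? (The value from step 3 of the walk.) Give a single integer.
vaddr = 426: l1_idx=3, l2_idx=1
L1[3] = 1; L2[1][1] = 97

Answer: 97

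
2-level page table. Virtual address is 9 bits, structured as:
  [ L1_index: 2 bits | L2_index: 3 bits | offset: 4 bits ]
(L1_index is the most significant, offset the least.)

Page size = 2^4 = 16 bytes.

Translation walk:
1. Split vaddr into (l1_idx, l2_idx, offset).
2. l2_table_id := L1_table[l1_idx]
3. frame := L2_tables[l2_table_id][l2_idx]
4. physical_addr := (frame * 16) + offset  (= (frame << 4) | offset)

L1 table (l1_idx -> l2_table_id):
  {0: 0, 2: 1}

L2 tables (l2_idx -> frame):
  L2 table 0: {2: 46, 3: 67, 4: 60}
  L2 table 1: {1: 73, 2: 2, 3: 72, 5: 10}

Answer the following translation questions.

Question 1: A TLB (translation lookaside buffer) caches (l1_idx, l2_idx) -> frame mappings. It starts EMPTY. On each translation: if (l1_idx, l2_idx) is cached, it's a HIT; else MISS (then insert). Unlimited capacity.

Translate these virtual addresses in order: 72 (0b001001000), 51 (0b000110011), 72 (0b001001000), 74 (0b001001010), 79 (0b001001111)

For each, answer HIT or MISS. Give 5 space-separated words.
vaddr=72: (0,4) not in TLB -> MISS, insert
vaddr=51: (0,3) not in TLB -> MISS, insert
vaddr=72: (0,4) in TLB -> HIT
vaddr=74: (0,4) in TLB -> HIT
vaddr=79: (0,4) in TLB -> HIT

Answer: MISS MISS HIT HIT HIT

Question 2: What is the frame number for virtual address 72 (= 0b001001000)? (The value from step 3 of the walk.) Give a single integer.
Answer: 60

Derivation:
vaddr = 72: l1_idx=0, l2_idx=4
L1[0] = 0; L2[0][4] = 60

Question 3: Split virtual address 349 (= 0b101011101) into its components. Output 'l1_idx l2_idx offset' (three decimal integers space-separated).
vaddr = 349 = 0b101011101
  top 2 bits -> l1_idx = 2
  next 3 bits -> l2_idx = 5
  bottom 4 bits -> offset = 13

Answer: 2 5 13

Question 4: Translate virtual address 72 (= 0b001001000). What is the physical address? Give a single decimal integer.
vaddr = 72 = 0b001001000
Split: l1_idx=0, l2_idx=4, offset=8
L1[0] = 0
L2[0][4] = 60
paddr = 60 * 16 + 8 = 968

Answer: 968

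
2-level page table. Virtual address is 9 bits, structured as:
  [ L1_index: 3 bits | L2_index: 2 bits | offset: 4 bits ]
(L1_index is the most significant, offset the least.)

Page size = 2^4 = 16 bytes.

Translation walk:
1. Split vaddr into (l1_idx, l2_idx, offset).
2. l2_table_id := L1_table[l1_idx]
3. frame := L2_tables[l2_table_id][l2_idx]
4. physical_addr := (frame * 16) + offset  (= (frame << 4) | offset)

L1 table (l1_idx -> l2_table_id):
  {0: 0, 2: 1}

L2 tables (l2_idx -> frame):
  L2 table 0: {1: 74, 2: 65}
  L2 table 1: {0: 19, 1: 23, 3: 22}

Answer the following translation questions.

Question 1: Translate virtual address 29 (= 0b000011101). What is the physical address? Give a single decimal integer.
Answer: 1197

Derivation:
vaddr = 29 = 0b000011101
Split: l1_idx=0, l2_idx=1, offset=13
L1[0] = 0
L2[0][1] = 74
paddr = 74 * 16 + 13 = 1197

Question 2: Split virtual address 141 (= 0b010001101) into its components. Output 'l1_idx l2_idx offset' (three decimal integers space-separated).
Answer: 2 0 13

Derivation:
vaddr = 141 = 0b010001101
  top 3 bits -> l1_idx = 2
  next 2 bits -> l2_idx = 0
  bottom 4 bits -> offset = 13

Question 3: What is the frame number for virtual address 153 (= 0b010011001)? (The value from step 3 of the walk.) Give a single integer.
Answer: 23

Derivation:
vaddr = 153: l1_idx=2, l2_idx=1
L1[2] = 1; L2[1][1] = 23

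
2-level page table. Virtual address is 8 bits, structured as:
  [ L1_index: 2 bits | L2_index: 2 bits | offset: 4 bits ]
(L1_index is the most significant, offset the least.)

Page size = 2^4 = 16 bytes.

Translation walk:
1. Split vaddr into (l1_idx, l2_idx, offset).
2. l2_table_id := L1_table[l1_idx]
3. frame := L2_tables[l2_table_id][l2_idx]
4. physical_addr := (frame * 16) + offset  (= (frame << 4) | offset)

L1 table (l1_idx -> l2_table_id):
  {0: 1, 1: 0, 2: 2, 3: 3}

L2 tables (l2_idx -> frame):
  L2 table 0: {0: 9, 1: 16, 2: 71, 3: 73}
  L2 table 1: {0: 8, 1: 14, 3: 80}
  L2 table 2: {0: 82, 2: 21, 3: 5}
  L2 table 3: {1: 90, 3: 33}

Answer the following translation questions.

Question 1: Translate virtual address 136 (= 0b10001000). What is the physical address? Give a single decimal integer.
Answer: 1320

Derivation:
vaddr = 136 = 0b10001000
Split: l1_idx=2, l2_idx=0, offset=8
L1[2] = 2
L2[2][0] = 82
paddr = 82 * 16 + 8 = 1320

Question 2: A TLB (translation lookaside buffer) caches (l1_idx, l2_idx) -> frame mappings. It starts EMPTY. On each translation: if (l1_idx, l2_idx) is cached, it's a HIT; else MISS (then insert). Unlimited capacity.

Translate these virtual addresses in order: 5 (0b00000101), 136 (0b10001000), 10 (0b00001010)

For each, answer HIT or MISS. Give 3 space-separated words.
Answer: MISS MISS HIT

Derivation:
vaddr=5: (0,0) not in TLB -> MISS, insert
vaddr=136: (2,0) not in TLB -> MISS, insert
vaddr=10: (0,0) in TLB -> HIT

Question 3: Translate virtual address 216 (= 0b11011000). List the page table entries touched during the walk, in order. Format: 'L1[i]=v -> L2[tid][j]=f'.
vaddr = 216 = 0b11011000
Split: l1_idx=3, l2_idx=1, offset=8

Answer: L1[3]=3 -> L2[3][1]=90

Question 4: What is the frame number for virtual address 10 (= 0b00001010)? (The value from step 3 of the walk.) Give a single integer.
vaddr = 10: l1_idx=0, l2_idx=0
L1[0] = 1; L2[1][0] = 8

Answer: 8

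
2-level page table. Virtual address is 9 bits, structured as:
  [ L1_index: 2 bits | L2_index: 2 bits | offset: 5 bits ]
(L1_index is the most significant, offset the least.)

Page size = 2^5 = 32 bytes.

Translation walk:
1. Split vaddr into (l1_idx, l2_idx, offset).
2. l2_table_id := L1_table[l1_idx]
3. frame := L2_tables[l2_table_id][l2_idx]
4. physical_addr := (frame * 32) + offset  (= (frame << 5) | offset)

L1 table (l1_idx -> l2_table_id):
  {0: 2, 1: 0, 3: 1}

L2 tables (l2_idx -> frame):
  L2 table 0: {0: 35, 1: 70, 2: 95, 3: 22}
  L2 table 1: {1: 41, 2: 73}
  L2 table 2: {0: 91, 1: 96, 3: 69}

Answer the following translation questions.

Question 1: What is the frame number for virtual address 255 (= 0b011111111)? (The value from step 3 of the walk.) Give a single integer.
Answer: 22

Derivation:
vaddr = 255: l1_idx=1, l2_idx=3
L1[1] = 0; L2[0][3] = 22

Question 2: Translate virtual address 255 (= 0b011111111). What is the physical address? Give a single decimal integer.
vaddr = 255 = 0b011111111
Split: l1_idx=1, l2_idx=3, offset=31
L1[1] = 0
L2[0][3] = 22
paddr = 22 * 32 + 31 = 735

Answer: 735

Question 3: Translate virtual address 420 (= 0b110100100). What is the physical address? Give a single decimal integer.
vaddr = 420 = 0b110100100
Split: l1_idx=3, l2_idx=1, offset=4
L1[3] = 1
L2[1][1] = 41
paddr = 41 * 32 + 4 = 1316

Answer: 1316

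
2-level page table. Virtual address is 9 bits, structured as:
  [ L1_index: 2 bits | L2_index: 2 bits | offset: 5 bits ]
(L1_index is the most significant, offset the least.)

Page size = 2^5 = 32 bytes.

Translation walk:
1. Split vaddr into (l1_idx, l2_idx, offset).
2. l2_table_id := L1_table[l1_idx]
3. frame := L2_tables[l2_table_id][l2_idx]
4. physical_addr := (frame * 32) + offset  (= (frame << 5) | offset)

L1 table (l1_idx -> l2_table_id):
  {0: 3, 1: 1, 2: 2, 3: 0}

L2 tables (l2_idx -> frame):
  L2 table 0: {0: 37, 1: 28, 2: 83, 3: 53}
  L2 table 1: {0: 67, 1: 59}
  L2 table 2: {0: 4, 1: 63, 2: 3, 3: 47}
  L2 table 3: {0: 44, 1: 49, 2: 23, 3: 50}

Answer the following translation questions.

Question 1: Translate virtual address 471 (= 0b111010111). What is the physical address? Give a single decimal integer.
Answer: 2679

Derivation:
vaddr = 471 = 0b111010111
Split: l1_idx=3, l2_idx=2, offset=23
L1[3] = 0
L2[0][2] = 83
paddr = 83 * 32 + 23 = 2679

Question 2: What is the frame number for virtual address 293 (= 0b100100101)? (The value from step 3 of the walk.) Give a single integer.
Answer: 63

Derivation:
vaddr = 293: l1_idx=2, l2_idx=1
L1[2] = 2; L2[2][1] = 63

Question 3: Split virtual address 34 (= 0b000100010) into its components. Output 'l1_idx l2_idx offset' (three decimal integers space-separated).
vaddr = 34 = 0b000100010
  top 2 bits -> l1_idx = 0
  next 2 bits -> l2_idx = 1
  bottom 5 bits -> offset = 2

Answer: 0 1 2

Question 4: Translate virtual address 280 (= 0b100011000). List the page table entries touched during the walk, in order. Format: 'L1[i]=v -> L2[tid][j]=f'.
Answer: L1[2]=2 -> L2[2][0]=4

Derivation:
vaddr = 280 = 0b100011000
Split: l1_idx=2, l2_idx=0, offset=24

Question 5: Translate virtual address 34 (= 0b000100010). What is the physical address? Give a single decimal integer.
vaddr = 34 = 0b000100010
Split: l1_idx=0, l2_idx=1, offset=2
L1[0] = 3
L2[3][1] = 49
paddr = 49 * 32 + 2 = 1570

Answer: 1570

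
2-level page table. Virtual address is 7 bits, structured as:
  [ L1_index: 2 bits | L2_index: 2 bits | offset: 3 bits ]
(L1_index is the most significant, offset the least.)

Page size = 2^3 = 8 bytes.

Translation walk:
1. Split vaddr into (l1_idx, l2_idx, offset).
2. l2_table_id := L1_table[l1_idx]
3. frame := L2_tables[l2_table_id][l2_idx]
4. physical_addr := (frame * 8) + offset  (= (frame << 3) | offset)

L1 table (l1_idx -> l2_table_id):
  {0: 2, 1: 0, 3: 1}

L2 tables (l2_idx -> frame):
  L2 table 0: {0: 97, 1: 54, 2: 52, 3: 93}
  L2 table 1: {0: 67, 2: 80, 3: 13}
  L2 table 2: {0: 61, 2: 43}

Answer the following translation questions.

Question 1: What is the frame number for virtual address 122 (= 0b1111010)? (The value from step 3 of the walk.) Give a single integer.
vaddr = 122: l1_idx=3, l2_idx=3
L1[3] = 1; L2[1][3] = 13

Answer: 13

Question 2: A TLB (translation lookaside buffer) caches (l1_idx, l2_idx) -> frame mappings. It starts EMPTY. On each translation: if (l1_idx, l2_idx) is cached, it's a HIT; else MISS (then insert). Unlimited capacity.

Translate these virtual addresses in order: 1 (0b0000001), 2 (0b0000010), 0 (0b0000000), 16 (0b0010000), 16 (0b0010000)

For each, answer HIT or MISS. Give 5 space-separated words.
Answer: MISS HIT HIT MISS HIT

Derivation:
vaddr=1: (0,0) not in TLB -> MISS, insert
vaddr=2: (0,0) in TLB -> HIT
vaddr=0: (0,0) in TLB -> HIT
vaddr=16: (0,2) not in TLB -> MISS, insert
vaddr=16: (0,2) in TLB -> HIT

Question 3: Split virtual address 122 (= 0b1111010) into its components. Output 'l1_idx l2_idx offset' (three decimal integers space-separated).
Answer: 3 3 2

Derivation:
vaddr = 122 = 0b1111010
  top 2 bits -> l1_idx = 3
  next 2 bits -> l2_idx = 3
  bottom 3 bits -> offset = 2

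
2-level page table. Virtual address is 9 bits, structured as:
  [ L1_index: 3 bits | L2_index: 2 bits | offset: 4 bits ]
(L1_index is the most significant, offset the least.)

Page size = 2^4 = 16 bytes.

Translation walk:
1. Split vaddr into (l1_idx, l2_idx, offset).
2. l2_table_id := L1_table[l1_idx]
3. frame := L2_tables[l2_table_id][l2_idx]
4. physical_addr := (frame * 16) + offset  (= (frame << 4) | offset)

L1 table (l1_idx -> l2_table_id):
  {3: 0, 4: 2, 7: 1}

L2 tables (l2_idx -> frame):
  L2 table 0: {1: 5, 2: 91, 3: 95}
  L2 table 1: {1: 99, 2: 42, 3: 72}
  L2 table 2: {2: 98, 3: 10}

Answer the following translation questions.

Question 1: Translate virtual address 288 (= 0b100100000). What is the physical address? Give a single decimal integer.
Answer: 1568

Derivation:
vaddr = 288 = 0b100100000
Split: l1_idx=4, l2_idx=2, offset=0
L1[4] = 2
L2[2][2] = 98
paddr = 98 * 16 + 0 = 1568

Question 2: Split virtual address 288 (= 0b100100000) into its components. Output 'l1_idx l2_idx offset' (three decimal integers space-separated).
vaddr = 288 = 0b100100000
  top 3 bits -> l1_idx = 4
  next 2 bits -> l2_idx = 2
  bottom 4 bits -> offset = 0

Answer: 4 2 0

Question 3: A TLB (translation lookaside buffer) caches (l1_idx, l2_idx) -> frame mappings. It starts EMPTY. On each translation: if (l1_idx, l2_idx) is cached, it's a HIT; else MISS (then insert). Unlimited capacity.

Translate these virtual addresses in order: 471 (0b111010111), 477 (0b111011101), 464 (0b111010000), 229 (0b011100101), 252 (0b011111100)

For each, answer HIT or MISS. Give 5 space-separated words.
vaddr=471: (7,1) not in TLB -> MISS, insert
vaddr=477: (7,1) in TLB -> HIT
vaddr=464: (7,1) in TLB -> HIT
vaddr=229: (3,2) not in TLB -> MISS, insert
vaddr=252: (3,3) not in TLB -> MISS, insert

Answer: MISS HIT HIT MISS MISS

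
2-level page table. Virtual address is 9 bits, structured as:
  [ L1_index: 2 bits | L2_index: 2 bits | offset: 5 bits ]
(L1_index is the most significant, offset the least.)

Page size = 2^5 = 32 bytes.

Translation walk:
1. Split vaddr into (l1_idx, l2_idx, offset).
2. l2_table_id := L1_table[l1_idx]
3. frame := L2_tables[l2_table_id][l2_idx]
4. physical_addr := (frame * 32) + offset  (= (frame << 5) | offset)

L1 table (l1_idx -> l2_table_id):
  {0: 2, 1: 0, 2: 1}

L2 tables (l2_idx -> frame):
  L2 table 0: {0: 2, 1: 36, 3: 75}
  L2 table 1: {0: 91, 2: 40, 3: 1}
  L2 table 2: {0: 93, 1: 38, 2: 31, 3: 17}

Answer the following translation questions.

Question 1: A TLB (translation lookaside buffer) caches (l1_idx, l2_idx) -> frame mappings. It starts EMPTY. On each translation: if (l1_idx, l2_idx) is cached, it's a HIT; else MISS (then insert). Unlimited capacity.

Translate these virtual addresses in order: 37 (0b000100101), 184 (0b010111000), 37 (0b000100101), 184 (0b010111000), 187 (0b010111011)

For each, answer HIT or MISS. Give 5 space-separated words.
Answer: MISS MISS HIT HIT HIT

Derivation:
vaddr=37: (0,1) not in TLB -> MISS, insert
vaddr=184: (1,1) not in TLB -> MISS, insert
vaddr=37: (0,1) in TLB -> HIT
vaddr=184: (1,1) in TLB -> HIT
vaddr=187: (1,1) in TLB -> HIT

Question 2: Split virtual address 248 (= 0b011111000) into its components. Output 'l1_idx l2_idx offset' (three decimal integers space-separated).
vaddr = 248 = 0b011111000
  top 2 bits -> l1_idx = 1
  next 2 bits -> l2_idx = 3
  bottom 5 bits -> offset = 24

Answer: 1 3 24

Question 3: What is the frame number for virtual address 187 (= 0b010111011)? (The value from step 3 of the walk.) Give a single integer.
Answer: 36

Derivation:
vaddr = 187: l1_idx=1, l2_idx=1
L1[1] = 0; L2[0][1] = 36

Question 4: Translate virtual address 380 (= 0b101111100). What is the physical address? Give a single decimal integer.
vaddr = 380 = 0b101111100
Split: l1_idx=2, l2_idx=3, offset=28
L1[2] = 1
L2[1][3] = 1
paddr = 1 * 32 + 28 = 60

Answer: 60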